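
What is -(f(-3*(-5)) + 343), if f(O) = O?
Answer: -358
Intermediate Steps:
-(f(-3*(-5)) + 343) = -(-3*(-5) + 343) = -(15 + 343) = -1*358 = -358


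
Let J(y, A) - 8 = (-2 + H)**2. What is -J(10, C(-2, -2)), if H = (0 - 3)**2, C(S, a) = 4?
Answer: -57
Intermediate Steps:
H = 9 (H = (-3)**2 = 9)
J(y, A) = 57 (J(y, A) = 8 + (-2 + 9)**2 = 8 + 7**2 = 8 + 49 = 57)
-J(10, C(-2, -2)) = -1*57 = -57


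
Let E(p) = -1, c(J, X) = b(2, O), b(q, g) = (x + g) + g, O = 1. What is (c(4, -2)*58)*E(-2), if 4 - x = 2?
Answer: -232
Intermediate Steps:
x = 2 (x = 4 - 1*2 = 4 - 2 = 2)
b(q, g) = 2 + 2*g (b(q, g) = (2 + g) + g = 2 + 2*g)
c(J, X) = 4 (c(J, X) = 2 + 2*1 = 2 + 2 = 4)
(c(4, -2)*58)*E(-2) = (4*58)*(-1) = 232*(-1) = -232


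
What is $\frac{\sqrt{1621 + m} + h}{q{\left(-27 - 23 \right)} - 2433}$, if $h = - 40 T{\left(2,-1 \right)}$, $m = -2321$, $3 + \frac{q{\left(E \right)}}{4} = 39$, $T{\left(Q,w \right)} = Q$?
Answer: $\frac{80}{2289} - \frac{10 i \sqrt{7}}{2289} \approx 0.03495 - 0.011559 i$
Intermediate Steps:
$q{\left(E \right)} = 144$ ($q{\left(E \right)} = -12 + 4 \cdot 39 = -12 + 156 = 144$)
$h = -80$ ($h = \left(-40\right) 2 = -80$)
$\frac{\sqrt{1621 + m} + h}{q{\left(-27 - 23 \right)} - 2433} = \frac{\sqrt{1621 - 2321} - 80}{144 - 2433} = \frac{\sqrt{-700} - 80}{-2289} = \left(10 i \sqrt{7} - 80\right) \left(- \frac{1}{2289}\right) = \left(-80 + 10 i \sqrt{7}\right) \left(- \frac{1}{2289}\right) = \frac{80}{2289} - \frac{10 i \sqrt{7}}{2289}$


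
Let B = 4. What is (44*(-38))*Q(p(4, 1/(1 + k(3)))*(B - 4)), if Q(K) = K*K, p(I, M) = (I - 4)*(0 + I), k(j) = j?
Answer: 0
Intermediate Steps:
p(I, M) = I*(-4 + I) (p(I, M) = (-4 + I)*I = I*(-4 + I))
Q(K) = K²
(44*(-38))*Q(p(4, 1/(1 + k(3)))*(B - 4)) = (44*(-38))*((4*(-4 + 4))*(4 - 4))² = -1672*((4*0)*0)² = -1672*(0*0)² = -1672*0² = -1672*0 = 0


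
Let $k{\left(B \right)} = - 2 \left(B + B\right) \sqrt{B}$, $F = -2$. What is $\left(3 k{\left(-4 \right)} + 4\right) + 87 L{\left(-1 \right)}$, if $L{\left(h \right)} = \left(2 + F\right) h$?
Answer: $4 + 96 i \approx 4.0 + 96.0 i$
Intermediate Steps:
$k{\left(B \right)} = - 4 B^{\frac{3}{2}}$ ($k{\left(B \right)} = - 2 \cdot 2 B \sqrt{B} = - 4 B \sqrt{B} = - 4 B^{\frac{3}{2}}$)
$L{\left(h \right)} = 0$ ($L{\left(h \right)} = \left(2 - 2\right) h = 0 h = 0$)
$\left(3 k{\left(-4 \right)} + 4\right) + 87 L{\left(-1 \right)} = \left(3 \left(- 4 \left(-4\right)^{\frac{3}{2}}\right) + 4\right) + 87 \cdot 0 = \left(3 \left(- 4 \left(- 8 i\right)\right) + 4\right) + 0 = \left(3 \cdot 32 i + 4\right) + 0 = \left(96 i + 4\right) + 0 = \left(4 + 96 i\right) + 0 = 4 + 96 i$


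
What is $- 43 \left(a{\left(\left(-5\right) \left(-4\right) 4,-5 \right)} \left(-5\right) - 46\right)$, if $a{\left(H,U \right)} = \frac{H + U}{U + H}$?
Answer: $2193$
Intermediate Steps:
$a{\left(H,U \right)} = 1$ ($a{\left(H,U \right)} = \frac{H + U}{H + U} = 1$)
$- 43 \left(a{\left(\left(-5\right) \left(-4\right) 4,-5 \right)} \left(-5\right) - 46\right) = - 43 \left(1 \left(-5\right) - 46\right) = - 43 \left(-5 - 46\right) = \left(-43\right) \left(-51\right) = 2193$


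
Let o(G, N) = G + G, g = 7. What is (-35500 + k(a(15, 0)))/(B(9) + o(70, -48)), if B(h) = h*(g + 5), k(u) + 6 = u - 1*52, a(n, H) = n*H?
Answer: -17779/124 ≈ -143.38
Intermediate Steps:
a(n, H) = H*n
o(G, N) = 2*G
k(u) = -58 + u (k(u) = -6 + (u - 1*52) = -6 + (u - 52) = -6 + (-52 + u) = -58 + u)
B(h) = 12*h (B(h) = h*(7 + 5) = h*12 = 12*h)
(-35500 + k(a(15, 0)))/(B(9) + o(70, -48)) = (-35500 + (-58 + 0*15))/(12*9 + 2*70) = (-35500 + (-58 + 0))/(108 + 140) = (-35500 - 58)/248 = -35558*1/248 = -17779/124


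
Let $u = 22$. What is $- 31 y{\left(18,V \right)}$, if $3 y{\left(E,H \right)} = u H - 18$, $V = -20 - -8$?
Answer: $2914$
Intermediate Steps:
$V = -12$ ($V = -20 + 8 = -12$)
$y{\left(E,H \right)} = -6 + \frac{22 H}{3}$ ($y{\left(E,H \right)} = \frac{22 H - 18}{3} = \frac{-18 + 22 H}{3} = -6 + \frac{22 H}{3}$)
$- 31 y{\left(18,V \right)} = - 31 \left(-6 + \frac{22}{3} \left(-12\right)\right) = - 31 \left(-6 - 88\right) = \left(-31\right) \left(-94\right) = 2914$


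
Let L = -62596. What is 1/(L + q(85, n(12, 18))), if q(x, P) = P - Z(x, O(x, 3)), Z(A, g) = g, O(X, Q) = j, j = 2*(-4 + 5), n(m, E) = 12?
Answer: -1/62586 ≈ -1.5978e-5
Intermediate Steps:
j = 2 (j = 2*1 = 2)
O(X, Q) = 2
q(x, P) = -2 + P (q(x, P) = P - 1*2 = P - 2 = -2 + P)
1/(L + q(85, n(12, 18))) = 1/(-62596 + (-2 + 12)) = 1/(-62596 + 10) = 1/(-62586) = -1/62586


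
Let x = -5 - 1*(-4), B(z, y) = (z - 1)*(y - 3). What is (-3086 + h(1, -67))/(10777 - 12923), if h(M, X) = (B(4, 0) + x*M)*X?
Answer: 1208/1073 ≈ 1.1258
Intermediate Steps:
B(z, y) = (-1 + z)*(-3 + y)
x = -1 (x = -5 + 4 = -1)
h(M, X) = X*(-9 - M) (h(M, X) = ((3 - 1*0 - 3*4 + 0*4) - M)*X = ((3 + 0 - 12 + 0) - M)*X = (-9 - M)*X = X*(-9 - M))
(-3086 + h(1, -67))/(10777 - 12923) = (-3086 - 67*(-9 - 1*1))/(10777 - 12923) = (-3086 - 67*(-9 - 1))/(-2146) = (-3086 - 67*(-10))*(-1/2146) = (-3086 + 670)*(-1/2146) = -2416*(-1/2146) = 1208/1073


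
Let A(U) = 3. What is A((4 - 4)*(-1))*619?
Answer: 1857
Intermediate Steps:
A((4 - 4)*(-1))*619 = 3*619 = 1857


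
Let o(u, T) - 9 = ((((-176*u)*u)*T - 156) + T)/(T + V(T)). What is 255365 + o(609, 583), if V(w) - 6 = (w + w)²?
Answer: 309290312009/1360145 ≈ 2.2740e+5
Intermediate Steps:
V(w) = 6 + 4*w² (V(w) = 6 + (w + w)² = 6 + (2*w)² = 6 + 4*w²)
o(u, T) = 9 + (-156 + T - 176*T*u²)/(6 + T + 4*T²) (o(u, T) = 9 + ((((-176*u)*u)*T - 156) + T)/(T + (6 + 4*T²)) = 9 + (((-176*u²)*T - 156) + T)/(6 + T + 4*T²) = 9 + ((-176*T*u² - 156) + T)/(6 + T + 4*T²) = 9 + ((-156 - 176*T*u²) + T)/(6 + T + 4*T²) = 9 + (-156 + T - 176*T*u²)/(6 + T + 4*T²))
255365 + o(609, 583) = 255365 + 2*(-51 + 5*583 + 18*583² - 88*583*609²)/(6 + 583 + 4*583²) = 255365 + 2*(-51 + 2915 + 18*339889 - 88*583*370881)/(6 + 583 + 4*339889) = 255365 + 2*(-51 + 2915 + 6118002 - 19027678824)/(6 + 583 + 1359556) = 255365 + 2*(-19021557958)/1360145 = 255365 + 2*(1/1360145)*(-19021557958) = 255365 - 38043115916/1360145 = 309290312009/1360145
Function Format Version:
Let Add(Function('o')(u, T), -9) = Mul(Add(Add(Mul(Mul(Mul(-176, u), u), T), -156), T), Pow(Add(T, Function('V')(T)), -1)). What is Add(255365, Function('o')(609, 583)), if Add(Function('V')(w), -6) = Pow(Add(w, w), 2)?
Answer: Rational(309290312009, 1360145) ≈ 2.2740e+5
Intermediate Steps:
Function('V')(w) = Add(6, Mul(4, Pow(w, 2))) (Function('V')(w) = Add(6, Pow(Add(w, w), 2)) = Add(6, Pow(Mul(2, w), 2)) = Add(6, Mul(4, Pow(w, 2))))
Function('o')(u, T) = Add(9, Mul(Pow(Add(6, T, Mul(4, Pow(T, 2))), -1), Add(-156, T, Mul(-176, T, Pow(u, 2))))) (Function('o')(u, T) = Add(9, Mul(Add(Add(Mul(Mul(Mul(-176, u), u), T), -156), T), Pow(Add(T, Add(6, Mul(4, Pow(T, 2)))), -1))) = Add(9, Mul(Add(Add(Mul(Mul(-176, Pow(u, 2)), T), -156), T), Pow(Add(6, T, Mul(4, Pow(T, 2))), -1))) = Add(9, Mul(Add(Add(Mul(-176, T, Pow(u, 2)), -156), T), Pow(Add(6, T, Mul(4, Pow(T, 2))), -1))) = Add(9, Mul(Add(Add(-156, Mul(-176, T, Pow(u, 2))), T), Pow(Add(6, T, Mul(4, Pow(T, 2))), -1))) = Add(9, Mul(Add(-156, T, Mul(-176, T, Pow(u, 2))), Pow(Add(6, T, Mul(4, Pow(T, 2))), -1))) = Add(9, Mul(Pow(Add(6, T, Mul(4, Pow(T, 2))), -1), Add(-156, T, Mul(-176, T, Pow(u, 2))))))
Add(255365, Function('o')(609, 583)) = Add(255365, Mul(2, Pow(Add(6, 583, Mul(4, Pow(583, 2))), -1), Add(-51, Mul(5, 583), Mul(18, Pow(583, 2)), Mul(-88, 583, Pow(609, 2))))) = Add(255365, Mul(2, Pow(Add(6, 583, Mul(4, 339889)), -1), Add(-51, 2915, Mul(18, 339889), Mul(-88, 583, 370881)))) = Add(255365, Mul(2, Pow(Add(6, 583, 1359556), -1), Add(-51, 2915, 6118002, -19027678824))) = Add(255365, Mul(2, Pow(1360145, -1), -19021557958)) = Add(255365, Mul(2, Rational(1, 1360145), -19021557958)) = Add(255365, Rational(-38043115916, 1360145)) = Rational(309290312009, 1360145)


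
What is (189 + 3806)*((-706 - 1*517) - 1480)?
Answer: -10798485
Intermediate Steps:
(189 + 3806)*((-706 - 1*517) - 1480) = 3995*((-706 - 517) - 1480) = 3995*(-1223 - 1480) = 3995*(-2703) = -10798485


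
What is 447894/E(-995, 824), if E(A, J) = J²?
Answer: 223947/339488 ≈ 0.65966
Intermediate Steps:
447894/E(-995, 824) = 447894/(824²) = 447894/678976 = 447894*(1/678976) = 223947/339488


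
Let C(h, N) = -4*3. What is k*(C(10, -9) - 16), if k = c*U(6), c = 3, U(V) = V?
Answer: -504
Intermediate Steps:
C(h, N) = -12
k = 18 (k = 3*6 = 18)
k*(C(10, -9) - 16) = 18*(-12 - 16) = 18*(-28) = -504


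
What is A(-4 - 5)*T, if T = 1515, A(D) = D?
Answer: -13635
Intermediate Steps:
A(-4 - 5)*T = (-4 - 5)*1515 = -9*1515 = -13635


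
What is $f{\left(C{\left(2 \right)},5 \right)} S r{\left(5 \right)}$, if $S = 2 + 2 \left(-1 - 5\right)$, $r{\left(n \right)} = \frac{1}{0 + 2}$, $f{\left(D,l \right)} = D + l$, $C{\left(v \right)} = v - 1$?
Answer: $-30$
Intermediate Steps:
$C{\left(v \right)} = -1 + v$
$r{\left(n \right)} = \frac{1}{2}$
$S = -10$ ($S = 2 + 2 \left(-6\right) = 2 - 12 = -10$)
$f{\left(C{\left(2 \right)},5 \right)} S r{\left(5 \right)} = \left(\left(-1 + 2\right) + 5\right) \left(-10\right) \frac{1}{2} = \left(1 + 5\right) \left(-10\right) \frac{1}{2} = 6 \left(-10\right) \frac{1}{2} = \left(-60\right) \frac{1}{2} = -30$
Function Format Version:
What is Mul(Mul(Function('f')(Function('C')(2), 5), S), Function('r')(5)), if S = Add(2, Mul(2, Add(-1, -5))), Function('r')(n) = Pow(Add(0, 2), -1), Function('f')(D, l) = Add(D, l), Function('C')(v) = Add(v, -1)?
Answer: -30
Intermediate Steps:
Function('C')(v) = Add(-1, v)
Function('r')(n) = Rational(1, 2) (Function('r')(n) = Pow(2, -1) = Rational(1, 2))
S = -10 (S = Add(2, Mul(2, -6)) = Add(2, -12) = -10)
Mul(Mul(Function('f')(Function('C')(2), 5), S), Function('r')(5)) = Mul(Mul(Add(Add(-1, 2), 5), -10), Rational(1, 2)) = Mul(Mul(Add(1, 5), -10), Rational(1, 2)) = Mul(Mul(6, -10), Rational(1, 2)) = Mul(-60, Rational(1, 2)) = -30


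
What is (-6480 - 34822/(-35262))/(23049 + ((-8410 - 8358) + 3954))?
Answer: -114231469/180453285 ≈ -0.63303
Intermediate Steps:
(-6480 - 34822/(-35262))/(23049 + ((-8410 - 8358) + 3954)) = (-6480 - 34822*(-1/35262))/(23049 + (-16768 + 3954)) = (-6480 + 17411/17631)/(23049 - 12814) = -114231469/17631/10235 = -114231469/17631*1/10235 = -114231469/180453285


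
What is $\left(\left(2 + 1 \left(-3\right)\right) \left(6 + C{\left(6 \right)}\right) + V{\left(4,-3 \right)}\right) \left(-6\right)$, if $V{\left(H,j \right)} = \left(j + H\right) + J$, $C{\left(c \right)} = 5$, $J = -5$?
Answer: $90$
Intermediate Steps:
$V{\left(H,j \right)} = -5 + H + j$ ($V{\left(H,j \right)} = \left(j + H\right) - 5 = \left(H + j\right) - 5 = -5 + H + j$)
$\left(\left(2 + 1 \left(-3\right)\right) \left(6 + C{\left(6 \right)}\right) + V{\left(4,-3 \right)}\right) \left(-6\right) = \left(\left(2 + 1 \left(-3\right)\right) \left(6 + 5\right) - 4\right) \left(-6\right) = \left(\left(2 - 3\right) 11 - 4\right) \left(-6\right) = \left(\left(-1\right) 11 - 4\right) \left(-6\right) = \left(-11 - 4\right) \left(-6\right) = \left(-15\right) \left(-6\right) = 90$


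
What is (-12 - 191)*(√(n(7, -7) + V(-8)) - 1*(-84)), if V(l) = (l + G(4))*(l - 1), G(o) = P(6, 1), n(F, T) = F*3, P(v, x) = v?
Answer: -17052 - 203*√39 ≈ -18320.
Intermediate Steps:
n(F, T) = 3*F
G(o) = 6
V(l) = (-1 + l)*(6 + l) (V(l) = (l + 6)*(l - 1) = (6 + l)*(-1 + l) = (-1 + l)*(6 + l))
(-12 - 191)*(√(n(7, -7) + V(-8)) - 1*(-84)) = (-12 - 191)*(√(3*7 + (-6 + (-8)² + 5*(-8))) - 1*(-84)) = -203*(√(21 + (-6 + 64 - 40)) + 84) = -203*(√(21 + 18) + 84) = -203*(√39 + 84) = -203*(84 + √39) = -17052 - 203*√39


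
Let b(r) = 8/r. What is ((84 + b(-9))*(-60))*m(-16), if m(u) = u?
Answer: 239360/3 ≈ 79787.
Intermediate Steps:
((84 + b(-9))*(-60))*m(-16) = ((84 + 8/(-9))*(-60))*(-16) = ((84 + 8*(-⅑))*(-60))*(-16) = ((84 - 8/9)*(-60))*(-16) = ((748/9)*(-60))*(-16) = -14960/3*(-16) = 239360/3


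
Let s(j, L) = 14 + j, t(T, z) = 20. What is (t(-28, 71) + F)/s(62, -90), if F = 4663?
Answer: 4683/76 ≈ 61.618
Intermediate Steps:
(t(-28, 71) + F)/s(62, -90) = (20 + 4663)/(14 + 62) = 4683/76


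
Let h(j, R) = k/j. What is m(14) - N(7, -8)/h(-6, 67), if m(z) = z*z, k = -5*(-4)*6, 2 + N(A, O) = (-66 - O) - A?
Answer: 3853/20 ≈ 192.65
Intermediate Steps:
N(A, O) = -68 - A - O (N(A, O) = -2 + ((-66 - O) - A) = -2 + (-66 - A - O) = -68 - A - O)
k = 120 (k = 20*6 = 120)
h(j, R) = 120/j
m(z) = z**2
m(14) - N(7, -8)/h(-6, 67) = 14**2 - (-68 - 1*7 - 1*(-8))/(120/(-6)) = 196 - (-68 - 7 + 8)/(120*(-1/6)) = 196 - (-67)/(-20) = 196 - (-67)*(-1)/20 = 196 - 1*67/20 = 196 - 67/20 = 3853/20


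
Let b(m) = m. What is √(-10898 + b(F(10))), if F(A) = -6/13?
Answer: 4*I*√115115/13 ≈ 104.4*I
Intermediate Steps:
F(A) = -6/13 (F(A) = -6*1/13 = -6/13)
√(-10898 + b(F(10))) = √(-10898 - 6/13) = √(-141680/13) = 4*I*√115115/13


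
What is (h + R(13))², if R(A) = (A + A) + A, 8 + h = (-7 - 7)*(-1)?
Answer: 2025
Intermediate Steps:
h = 6 (h = -8 + (-7 - 7)*(-1) = -8 - 14*(-1) = -8 + 14 = 6)
R(A) = 3*A (R(A) = 2*A + A = 3*A)
(h + R(13))² = (6 + 3*13)² = (6 + 39)² = 45² = 2025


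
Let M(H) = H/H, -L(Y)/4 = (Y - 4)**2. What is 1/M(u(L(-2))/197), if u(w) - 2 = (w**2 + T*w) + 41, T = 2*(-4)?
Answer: 1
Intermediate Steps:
T = -8
L(Y) = -4*(-4 + Y)**2 (L(Y) = -4*(Y - 4)**2 = -4*(-4 + Y)**2)
u(w) = 43 + w**2 - 8*w (u(w) = 2 + ((w**2 - 8*w) + 41) = 2 + (41 + w**2 - 8*w) = 43 + w**2 - 8*w)
M(H) = 1
1/M(u(L(-2))/197) = 1/1 = 1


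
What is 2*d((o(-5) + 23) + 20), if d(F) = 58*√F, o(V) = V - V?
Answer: 116*√43 ≈ 760.66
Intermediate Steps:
o(V) = 0
2*d((o(-5) + 23) + 20) = 2*(58*√((0 + 23) + 20)) = 2*(58*√(23 + 20)) = 2*(58*√43) = 116*√43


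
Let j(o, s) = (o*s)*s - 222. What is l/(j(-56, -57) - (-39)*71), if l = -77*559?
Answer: 43043/179397 ≈ 0.23993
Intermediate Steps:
l = -43043
j(o, s) = -222 + o*s**2 (j(o, s) = o*s**2 - 222 = -222 + o*s**2)
l/(j(-56, -57) - (-39)*71) = -43043/((-222 - 56*(-57)**2) - (-39)*71) = -43043/((-222 - 56*3249) - 1*(-2769)) = -43043/((-222 - 181944) + 2769) = -43043/(-182166 + 2769) = -43043/(-179397) = -43043*(-1/179397) = 43043/179397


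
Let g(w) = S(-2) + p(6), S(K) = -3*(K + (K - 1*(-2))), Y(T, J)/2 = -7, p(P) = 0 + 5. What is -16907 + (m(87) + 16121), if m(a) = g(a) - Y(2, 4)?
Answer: -761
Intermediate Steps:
p(P) = 5
Y(T, J) = -14 (Y(T, J) = 2*(-7) = -14)
S(K) = -6 - 6*K (S(K) = -3*(K + (K + 2)) = -3*(K + (2 + K)) = -3*(2 + 2*K) = -6 - 6*K)
g(w) = 11 (g(w) = (-6 - 6*(-2)) + 5 = (-6 + 12) + 5 = 6 + 5 = 11)
m(a) = 25 (m(a) = 11 - 1*(-14) = 11 + 14 = 25)
-16907 + (m(87) + 16121) = -16907 + (25 + 16121) = -16907 + 16146 = -761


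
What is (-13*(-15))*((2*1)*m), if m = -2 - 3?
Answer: -1950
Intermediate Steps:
m = -5
(-13*(-15))*((2*1)*m) = (-13*(-15))*((2*1)*(-5)) = 195*(2*(-5)) = 195*(-10) = -1950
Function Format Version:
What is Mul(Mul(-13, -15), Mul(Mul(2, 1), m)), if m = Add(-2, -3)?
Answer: -1950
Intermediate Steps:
m = -5
Mul(Mul(-13, -15), Mul(Mul(2, 1), m)) = Mul(Mul(-13, -15), Mul(Mul(2, 1), -5)) = Mul(195, Mul(2, -5)) = Mul(195, -10) = -1950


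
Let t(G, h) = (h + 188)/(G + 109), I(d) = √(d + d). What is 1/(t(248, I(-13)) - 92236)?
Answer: -150709216/13900735881899 - 119*I*√26/361419132929374 ≈ -1.0842e-5 - 1.6789e-12*I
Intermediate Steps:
I(d) = √2*√d (I(d) = √(2*d) = √2*√d)
t(G, h) = (188 + h)/(109 + G)
1/(t(248, I(-13)) - 92236) = 1/((188 + √2*√(-13))/(109 + 248) - 92236) = 1/((188 + √2*(I*√13))/357 - 92236) = 1/((188 + I*√26)/357 - 92236) = 1/((188/357 + I*√26/357) - 92236) = 1/(-32928064/357 + I*√26/357)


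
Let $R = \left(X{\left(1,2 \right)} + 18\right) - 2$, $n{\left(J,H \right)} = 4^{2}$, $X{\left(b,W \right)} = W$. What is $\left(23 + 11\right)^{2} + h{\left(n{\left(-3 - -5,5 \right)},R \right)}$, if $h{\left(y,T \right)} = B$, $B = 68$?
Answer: $1224$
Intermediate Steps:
$n{\left(J,H \right)} = 16$
$R = 18$ ($R = \left(2 + 18\right) - 2 = 20 - 2 = 18$)
$h{\left(y,T \right)} = 68$
$\left(23 + 11\right)^{2} + h{\left(n{\left(-3 - -5,5 \right)},R \right)} = \left(23 + 11\right)^{2} + 68 = 34^{2} + 68 = 1156 + 68 = 1224$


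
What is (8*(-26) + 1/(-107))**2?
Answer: 495374049/11449 ≈ 43268.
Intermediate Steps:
(8*(-26) + 1/(-107))**2 = (-208 - 1/107)**2 = (-22257/107)**2 = 495374049/11449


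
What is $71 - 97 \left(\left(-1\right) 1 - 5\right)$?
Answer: $653$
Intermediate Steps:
$71 - 97 \left(\left(-1\right) 1 - 5\right) = 71 - 97 \left(-1 - 5\right) = 71 - -582 = 71 + 582 = 653$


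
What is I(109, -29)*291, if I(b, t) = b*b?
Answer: 3457371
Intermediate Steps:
I(b, t) = b²
I(109, -29)*291 = 109²*291 = 11881*291 = 3457371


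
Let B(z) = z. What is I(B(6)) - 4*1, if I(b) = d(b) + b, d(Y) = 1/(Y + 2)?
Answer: 17/8 ≈ 2.1250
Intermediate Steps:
d(Y) = 1/(2 + Y)
I(b) = b + 1/(2 + b) (I(b) = 1/(2 + b) + b = b + 1/(2 + b))
I(B(6)) - 4*1 = (1 + 6*(2 + 6))/(2 + 6) - 4*1 = (1 + 6*8)/8 - 4 = (1 + 48)/8 - 4 = (1/8)*49 - 4 = 49/8 - 4 = 17/8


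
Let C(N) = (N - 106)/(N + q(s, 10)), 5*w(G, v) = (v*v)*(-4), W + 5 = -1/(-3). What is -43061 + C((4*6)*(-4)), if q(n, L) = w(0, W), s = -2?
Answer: -109887127/2552 ≈ -43059.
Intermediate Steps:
W = -14/3 (W = -5 - 1/(-3) = -5 - 1*(-⅓) = -5 + ⅓ = -14/3 ≈ -4.6667)
w(G, v) = -4*v²/5 (w(G, v) = ((v*v)*(-4))/5 = (v²*(-4))/5 = (-4*v²)/5 = -4*v²/5)
q(n, L) = -784/45 (q(n, L) = -4*(-14/3)²/5 = -⅘*196/9 = -784/45)
C(N) = (-106 + N)/(-784/45 + N) (C(N) = (N - 106)/(N - 784/45) = (-106 + N)/(-784/45 + N))
-43061 + C((4*6)*(-4)) = -43061 + 45*(-106 + (4*6)*(-4))/(-784 + 45*((4*6)*(-4))) = -43061 + 45*(-106 + 24*(-4))/(-784 + 45*(24*(-4))) = -43061 + 45*(-106 - 96)/(-784 + 45*(-96)) = -43061 + 45*(-202)/(-784 - 4320) = -43061 + 45*(-202)/(-5104) = -43061 + 45*(-1/5104)*(-202) = -43061 + 4545/2552 = -109887127/2552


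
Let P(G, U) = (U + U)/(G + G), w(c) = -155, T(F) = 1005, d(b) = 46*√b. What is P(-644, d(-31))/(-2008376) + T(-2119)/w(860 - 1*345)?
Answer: -201/31 + I*√31/28117264 ≈ -6.4839 + 1.9802e-7*I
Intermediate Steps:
P(G, U) = U/G (P(G, U) = (2*U)/((2*G)) = (2*U)*(1/(2*G)) = U/G)
P(-644, d(-31))/(-2008376) + T(-2119)/w(860 - 1*345) = ((46*√(-31))/(-644))/(-2008376) + 1005/(-155) = ((46*(I*√31))*(-1/644))*(-1/2008376) + 1005*(-1/155) = ((46*I*√31)*(-1/644))*(-1/2008376) - 201/31 = -I*√31/14*(-1/2008376) - 201/31 = I*√31/28117264 - 201/31 = -201/31 + I*√31/28117264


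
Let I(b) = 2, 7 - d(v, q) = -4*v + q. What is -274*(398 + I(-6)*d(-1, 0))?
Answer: -110696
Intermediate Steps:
d(v, q) = 7 - q + 4*v (d(v, q) = 7 - (-4*v + q) = 7 - (q - 4*v) = 7 + (-q + 4*v) = 7 - q + 4*v)
-274*(398 + I(-6)*d(-1, 0)) = -274*(398 + 2*(7 - 1*0 + 4*(-1))) = -274*(398 + 2*(7 + 0 - 4)) = -274*(398 + 2*3) = -274*(398 + 6) = -274*404 = -110696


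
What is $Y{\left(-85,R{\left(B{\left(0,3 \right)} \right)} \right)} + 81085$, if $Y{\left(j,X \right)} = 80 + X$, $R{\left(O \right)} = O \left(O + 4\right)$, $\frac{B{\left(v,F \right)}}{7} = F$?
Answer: $81690$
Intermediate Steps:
$B{\left(v,F \right)} = 7 F$
$R{\left(O \right)} = O \left(4 + O\right)$
$Y{\left(-85,R{\left(B{\left(0,3 \right)} \right)} \right)} + 81085 = \left(80 + 7 \cdot 3 \left(4 + 7 \cdot 3\right)\right) + 81085 = \left(80 + 21 \left(4 + 21\right)\right) + 81085 = \left(80 + 21 \cdot 25\right) + 81085 = \left(80 + 525\right) + 81085 = 605 + 81085 = 81690$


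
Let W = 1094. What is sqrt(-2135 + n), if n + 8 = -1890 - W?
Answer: I*sqrt(5127) ≈ 71.603*I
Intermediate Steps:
n = -2992 (n = -8 + (-1890 - 1*1094) = -8 + (-1890 - 1094) = -8 - 2984 = -2992)
sqrt(-2135 + n) = sqrt(-2135 - 2992) = sqrt(-5127) = I*sqrt(5127)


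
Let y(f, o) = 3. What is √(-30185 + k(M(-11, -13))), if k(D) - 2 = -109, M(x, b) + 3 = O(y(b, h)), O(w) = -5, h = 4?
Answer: 2*I*√7573 ≈ 174.05*I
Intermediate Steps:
M(x, b) = -8 (M(x, b) = -3 - 5 = -8)
k(D) = -107 (k(D) = 2 - 109 = -107)
√(-30185 + k(M(-11, -13))) = √(-30185 - 107) = √(-30292) = 2*I*√7573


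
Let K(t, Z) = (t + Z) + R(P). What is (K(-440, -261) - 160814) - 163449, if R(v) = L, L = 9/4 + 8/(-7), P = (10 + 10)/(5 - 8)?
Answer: -9098961/28 ≈ -3.2496e+5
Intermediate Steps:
P = -20/3 (P = 20/(-3) = 20*(-⅓) = -20/3 ≈ -6.6667)
L = 31/28 (L = 9*(¼) + 8*(-⅐) = 9/4 - 8/7 = 31/28 ≈ 1.1071)
R(v) = 31/28
K(t, Z) = 31/28 + Z + t (K(t, Z) = (t + Z) + 31/28 = (Z + t) + 31/28 = 31/28 + Z + t)
(K(-440, -261) - 160814) - 163449 = ((31/28 - 261 - 440) - 160814) - 163449 = (-19597/28 - 160814) - 163449 = -4522389/28 - 163449 = -9098961/28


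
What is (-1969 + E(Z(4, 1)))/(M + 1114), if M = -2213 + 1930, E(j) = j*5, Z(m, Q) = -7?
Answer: -668/277 ≈ -2.4116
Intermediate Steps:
E(j) = 5*j
M = -283
(-1969 + E(Z(4, 1)))/(M + 1114) = (-1969 + 5*(-7))/(-283 + 1114) = (-1969 - 35)/831 = -2004*1/831 = -668/277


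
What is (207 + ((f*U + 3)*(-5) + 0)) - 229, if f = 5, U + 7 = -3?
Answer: 213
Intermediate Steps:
U = -10 (U = -7 - 3 = -10)
(207 + ((f*U + 3)*(-5) + 0)) - 229 = (207 + ((5*(-10) + 3)*(-5) + 0)) - 229 = (207 + ((-50 + 3)*(-5) + 0)) - 229 = (207 + (-47*(-5) + 0)) - 229 = (207 + (235 + 0)) - 229 = (207 + 235) - 229 = 442 - 229 = 213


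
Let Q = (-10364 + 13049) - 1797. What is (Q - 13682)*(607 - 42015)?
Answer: 529773952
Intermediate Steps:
Q = 888 (Q = 2685 - 1797 = 888)
(Q - 13682)*(607 - 42015) = (888 - 13682)*(607 - 42015) = -12794*(-41408) = 529773952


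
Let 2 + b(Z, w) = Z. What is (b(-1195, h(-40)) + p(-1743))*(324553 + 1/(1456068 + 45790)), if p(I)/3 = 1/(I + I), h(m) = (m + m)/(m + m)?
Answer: -677977202825569625/1745158996 ≈ -3.8849e+8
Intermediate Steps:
h(m) = 1 (h(m) = (2*m)/((2*m)) = (2*m)*(1/(2*m)) = 1)
b(Z, w) = -2 + Z
p(I) = 3/(2*I) (p(I) = 3/(I + I) = 3/((2*I)) = 3*(1/(2*I)) = 3/(2*I))
(b(-1195, h(-40)) + p(-1743))*(324553 + 1/(1456068 + 45790)) = ((-2 - 1195) + (3/2)/(-1743))*(324553 + 1/(1456068 + 45790)) = (-1197 + (3/2)*(-1/1743))*(324553 + 1/1501858) = (-1197 - 1/1162)*(324553 + 1/1501858) = -1390915/1162*487432519475/1501858 = -677977202825569625/1745158996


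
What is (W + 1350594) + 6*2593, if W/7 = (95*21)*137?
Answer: 3279357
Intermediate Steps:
W = 1913205 (W = 7*((95*21)*137) = 7*(1995*137) = 7*273315 = 1913205)
(W + 1350594) + 6*2593 = (1913205 + 1350594) + 6*2593 = 3263799 + 15558 = 3279357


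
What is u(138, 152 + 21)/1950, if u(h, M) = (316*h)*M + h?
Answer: 1257387/325 ≈ 3868.9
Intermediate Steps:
u(h, M) = h + 316*M*h (u(h, M) = 316*M*h + h = h + 316*M*h)
u(138, 152 + 21)/1950 = (138*(1 + 316*(152 + 21)))/1950 = (138*(1 + 316*173))*(1/1950) = (138*(1 + 54668))*(1/1950) = (138*54669)*(1/1950) = 7544322*(1/1950) = 1257387/325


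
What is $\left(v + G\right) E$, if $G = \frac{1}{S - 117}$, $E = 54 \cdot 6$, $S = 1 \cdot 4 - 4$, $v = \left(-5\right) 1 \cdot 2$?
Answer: $- \frac{42156}{13} \approx -3242.8$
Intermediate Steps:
$v = -10$ ($v = \left(-5\right) 2 = -10$)
$S = 0$ ($S = 4 - 4 = 0$)
$E = 324$
$G = - \frac{1}{117}$ ($G = \frac{1}{0 - 117} = \frac{1}{-117} = - \frac{1}{117} \approx -0.008547$)
$\left(v + G\right) E = \left(-10 - \frac{1}{117}\right) 324 = \left(- \frac{1171}{117}\right) 324 = - \frac{42156}{13}$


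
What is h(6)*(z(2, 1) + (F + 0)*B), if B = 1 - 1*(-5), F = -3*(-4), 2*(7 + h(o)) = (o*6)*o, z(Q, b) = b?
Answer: 7373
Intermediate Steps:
h(o) = -7 + 3*o**2 (h(o) = -7 + ((o*6)*o)/2 = -7 + ((6*o)*o)/2 = -7 + (6*o**2)/2 = -7 + 3*o**2)
F = 12
B = 6 (B = 1 + 5 = 6)
h(6)*(z(2, 1) + (F + 0)*B) = (-7 + 3*6**2)*(1 + (12 + 0)*6) = (-7 + 3*36)*(1 + 12*6) = (-7 + 108)*(1 + 72) = 101*73 = 7373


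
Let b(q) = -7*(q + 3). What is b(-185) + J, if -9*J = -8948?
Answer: 20414/9 ≈ 2268.2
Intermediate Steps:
J = 8948/9 (J = -⅑*(-8948) = 8948/9 ≈ 994.22)
b(q) = -21 - 7*q (b(q) = -7*(3 + q) = -21 - 7*q)
b(-185) + J = (-21 - 7*(-185)) + 8948/9 = (-21 + 1295) + 8948/9 = 1274 + 8948/9 = 20414/9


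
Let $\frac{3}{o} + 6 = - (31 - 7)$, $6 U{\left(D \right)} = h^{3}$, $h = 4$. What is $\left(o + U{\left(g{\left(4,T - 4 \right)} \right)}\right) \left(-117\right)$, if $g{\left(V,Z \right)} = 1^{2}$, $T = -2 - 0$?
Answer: $- \frac{12363}{10} \approx -1236.3$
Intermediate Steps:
$T = -2$ ($T = -2 + 0 = -2$)
$g{\left(V,Z \right)} = 1$
$U{\left(D \right)} = \frac{32}{3}$ ($U{\left(D \right)} = \frac{4^{3}}{6} = \frac{1}{6} \cdot 64 = \frac{32}{3}$)
$o = - \frac{1}{10}$ ($o = \frac{3}{-6 - \left(31 - 7\right)} = \frac{3}{-6 - 24} = \frac{3}{-30} = 3 \left(- \frac{1}{30}\right) = - \frac{1}{10} \approx -0.1$)
$\left(o + U{\left(g{\left(4,T - 4 \right)} \right)}\right) \left(-117\right) = \left(- \frac{1}{10} + \frac{32}{3}\right) \left(-117\right) = \frac{317}{30} \left(-117\right) = - \frac{12363}{10}$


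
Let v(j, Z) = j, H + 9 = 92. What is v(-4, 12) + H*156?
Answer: 12944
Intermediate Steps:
H = 83 (H = -9 + 92 = 83)
v(-4, 12) + H*156 = -4 + 83*156 = -4 + 12948 = 12944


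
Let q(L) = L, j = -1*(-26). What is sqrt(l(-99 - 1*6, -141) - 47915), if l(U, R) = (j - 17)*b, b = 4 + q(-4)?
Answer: 37*I*sqrt(35) ≈ 218.9*I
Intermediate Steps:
j = 26
b = 0 (b = 4 - 4 = 0)
l(U, R) = 0 (l(U, R) = (26 - 17)*0 = 9*0 = 0)
sqrt(l(-99 - 1*6, -141) - 47915) = sqrt(0 - 47915) = sqrt(-47915) = 37*I*sqrt(35)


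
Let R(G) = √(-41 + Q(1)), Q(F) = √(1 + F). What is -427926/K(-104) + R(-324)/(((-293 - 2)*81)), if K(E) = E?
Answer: 213963/52 - √(-41 + √2)/23895 ≈ 4114.7 - 0.00026331*I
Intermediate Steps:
R(G) = √(-41 + √2) (R(G) = √(-41 + √(1 + 1)) = √(-41 + √2))
-427926/K(-104) + R(-324)/(((-293 - 2)*81)) = -427926/(-104) + √(-41 + √2)/(((-293 - 2)*81)) = -427926*(-1/104) + √(-41 + √2)/((-295*81)) = 213963/52 + √(-41 + √2)/(-23895) = 213963/52 + √(-41 + √2)*(-1/23895) = 213963/52 - √(-41 + √2)/23895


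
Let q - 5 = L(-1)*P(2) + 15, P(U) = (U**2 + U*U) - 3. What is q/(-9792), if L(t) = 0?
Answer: -5/2448 ≈ -0.0020425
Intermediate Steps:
P(U) = -3 + 2*U**2 (P(U) = (U**2 + U**2) - 3 = 2*U**2 - 3 = -3 + 2*U**2)
q = 20 (q = 5 + (0*(-3 + 2*2**2) + 15) = 5 + (0*(-3 + 2*4) + 15) = 5 + (0*(-3 + 8) + 15) = 5 + (0*5 + 15) = 5 + (0 + 15) = 5 + 15 = 20)
q/(-9792) = 20/(-9792) = 20*(-1/9792) = -5/2448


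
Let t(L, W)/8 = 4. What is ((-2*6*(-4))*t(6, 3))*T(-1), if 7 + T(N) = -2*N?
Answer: -7680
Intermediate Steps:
T(N) = -7 - 2*N
t(L, W) = 32 (t(L, W) = 8*4 = 32)
((-2*6*(-4))*t(6, 3))*T(-1) = ((-2*6*(-4))*32)*(-7 - 2*(-1)) = (-12*(-4)*32)*(-7 + 2) = (48*32)*(-5) = 1536*(-5) = -7680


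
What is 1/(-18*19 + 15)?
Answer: -1/327 ≈ -0.0030581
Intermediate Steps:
1/(-18*19 + 15) = 1/(-342 + 15) = 1/(-327) = -1/327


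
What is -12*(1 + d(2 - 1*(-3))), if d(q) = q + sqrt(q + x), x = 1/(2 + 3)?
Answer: -72 - 12*sqrt(130)/5 ≈ -99.364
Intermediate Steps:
x = 1/5 ≈ 0.20000
d(q) = q + sqrt(1/5 + q) (d(q) = q + sqrt(q + 1/5) = q + sqrt(1/5 + q))
-12*(1 + d(2 - 1*(-3))) = -12*(1 + ((2 - 1*(-3)) + sqrt(5 + 25*(2 - 1*(-3)))/5)) = -12*(1 + ((2 + 3) + sqrt(5 + 25*(2 + 3))/5)) = -12*(1 + (5 + sqrt(5 + 25*5)/5)) = -12*(1 + (5 + sqrt(5 + 125)/5)) = -12*(1 + (5 + sqrt(130)/5)) = -12*(6 + sqrt(130)/5) = -72 - 12*sqrt(130)/5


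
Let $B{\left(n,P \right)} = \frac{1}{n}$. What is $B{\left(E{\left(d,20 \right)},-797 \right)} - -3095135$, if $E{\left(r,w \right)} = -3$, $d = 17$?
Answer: $\frac{9285404}{3} \approx 3.0951 \cdot 10^{6}$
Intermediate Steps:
$B{\left(E{\left(d,20 \right)},-797 \right)} - -3095135 = \frac{1}{-3} - -3095135 = - \frac{1}{3} + 3095135 = \frac{9285404}{3}$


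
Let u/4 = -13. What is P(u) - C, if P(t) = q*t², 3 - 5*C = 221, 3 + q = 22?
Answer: 257098/5 ≈ 51420.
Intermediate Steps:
q = 19 (q = -3 + 22 = 19)
u = -52 (u = 4*(-13) = -52)
C = -218/5 (C = ⅗ - ⅕*221 = ⅗ - 221/5 = -218/5 ≈ -43.600)
P(t) = 19*t²
P(u) - C = 19*(-52)² - 1*(-218/5) = 19*2704 + 218/5 = 51376 + 218/5 = 257098/5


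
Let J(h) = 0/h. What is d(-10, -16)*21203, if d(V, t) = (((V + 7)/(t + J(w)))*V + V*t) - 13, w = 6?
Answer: 24616683/8 ≈ 3.0771e+6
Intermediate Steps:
J(h) = 0
d(V, t) = -13 + V*t + V*(7 + V)/t (d(V, t) = (((V + 7)/(t + 0))*V + V*t) - 13 = (((7 + V)/t)*V + V*t) - 13 = (V*(7 + V)/t + V*t) - 13 = (V*t + V*(7 + V)/t) - 13 = -13 + V*t + V*(7 + V)/t)
d(-10, -16)*21203 = (-13 - 10*(-16) + (-10)²/(-16) + 7*(-10)/(-16))*21203 = (-13 + 160 + 100*(-1/16) + 7*(-10)*(-1/16))*21203 = (-13 + 160 - 25/4 + 35/8)*21203 = (1161/8)*21203 = 24616683/8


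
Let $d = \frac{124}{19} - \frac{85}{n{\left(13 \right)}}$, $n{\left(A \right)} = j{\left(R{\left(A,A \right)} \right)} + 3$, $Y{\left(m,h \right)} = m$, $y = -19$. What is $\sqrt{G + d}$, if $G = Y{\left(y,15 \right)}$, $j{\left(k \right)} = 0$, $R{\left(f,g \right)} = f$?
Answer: $\frac{i \sqrt{132582}}{57} \approx 6.388 i$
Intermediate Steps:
$n{\left(A \right)} = 3$ ($n{\left(A \right)} = 0 + 3 = 3$)
$G = -19$
$d = - \frac{1243}{57}$ ($d = \frac{124}{19} - \frac{85}{3} = - \frac{1243}{57} \approx -21.807$)
$\sqrt{G + d} = \sqrt{-19 - \frac{1243}{57}} = \sqrt{- \frac{2326}{57}} = \frac{i \sqrt{132582}}{57}$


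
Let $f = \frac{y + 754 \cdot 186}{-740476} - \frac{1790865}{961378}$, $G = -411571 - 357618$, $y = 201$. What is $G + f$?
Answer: $- \frac{24889530784473061}{32358060724} \approx -7.6919 \cdot 10^{5}$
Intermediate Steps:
$G = -769189$
$f = - \frac{66414240225}{32358060724}$ ($f = \frac{201 + 754 \cdot 186}{-740476} - \frac{1790865}{961378} = \left(201 + 140244\right) \left(- \frac{1}{740476}\right) - \frac{1790865}{961378} = 140445 \left(- \frac{1}{740476}\right) - \frac{1790865}{961378} = - \frac{140445}{740476} - \frac{1790865}{961378} = - \frac{66414240225}{32358060724} \approx -2.0525$)
$G + f = -769189 - \frac{66414240225}{32358060724} = - \frac{24889530784473061}{32358060724}$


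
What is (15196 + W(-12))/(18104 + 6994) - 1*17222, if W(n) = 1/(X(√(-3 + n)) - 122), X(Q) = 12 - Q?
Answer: (-432222560*√15 + 47544481601*I)/(25098*(√15 - 110*I)) ≈ -17221.0 - 2.3842e-7*I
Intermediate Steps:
W(n) = 1/(-110 - √(-3 + n)) (W(n) = 1/((12 - √(-3 + n)) - 122) = 1/(-110 - √(-3 + n)))
(15196 + W(-12))/(18104 + 6994) - 1*17222 = (15196 - 1/(110 + √(-3 - 12)))/(18104 + 6994) - 1*17222 = (15196 - 1/(110 + √(-15)))/25098 - 17222 = (15196 - 1/(110 + I*√15))*(1/25098) - 17222 = (7598/12549 - 1/(25098*(110 + I*√15))) - 17222 = -216111280/12549 - 1/(25098*(110 + I*√15))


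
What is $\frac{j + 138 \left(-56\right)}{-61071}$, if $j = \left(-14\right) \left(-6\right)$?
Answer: $\frac{2548}{20357} \approx 0.12517$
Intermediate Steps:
$j = 84$
$\frac{j + 138 \left(-56\right)}{-61071} = \frac{84 + 138 \left(-56\right)}{-61071} = \left(84 - 7728\right) \left(- \frac{1}{61071}\right) = \left(-7644\right) \left(- \frac{1}{61071}\right) = \frac{2548}{20357}$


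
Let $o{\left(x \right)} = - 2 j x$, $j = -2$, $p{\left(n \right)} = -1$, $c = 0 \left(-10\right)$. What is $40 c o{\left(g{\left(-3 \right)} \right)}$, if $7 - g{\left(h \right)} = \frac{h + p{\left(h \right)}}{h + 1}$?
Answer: $0$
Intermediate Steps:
$c = 0$
$g{\left(h \right)} = 7 - \frac{-1 + h}{1 + h}$ ($g{\left(h \right)} = 7 - \frac{h - 1}{h + 1} = 7 - \frac{-1 + h}{1 + h}$)
$o{\left(x \right)} = 4 x$ ($o{\left(x \right)} = \left(-2\right) \left(-2\right) x = 4 x$)
$40 c o{\left(g{\left(-3 \right)} \right)} = 40 \cdot 0 \cdot 4 \frac{2 \left(4 + 3 \left(-3\right)\right)}{1 - 3} = 0 \cdot 4 \frac{2 \left(4 - 9\right)}{-2} = 0 \cdot 4 \cdot 2 \left(- \frac{1}{2}\right) \left(-5\right) = 0 \cdot 4 \cdot 5 = 0 \cdot 20 = 0$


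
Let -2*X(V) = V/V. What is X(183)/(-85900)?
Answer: 1/171800 ≈ 5.8207e-6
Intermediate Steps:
X(V) = -½ (X(V) = -V/(2*V) = -½*1 = -½)
X(183)/(-85900) = -½/(-85900) = -½*(-1/85900) = 1/171800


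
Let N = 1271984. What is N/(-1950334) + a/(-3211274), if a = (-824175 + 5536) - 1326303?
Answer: 24666040753/1565764216379 ≈ 0.015753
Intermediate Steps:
a = -2144942 (a = -818639 - 1326303 = -2144942)
N/(-1950334) + a/(-3211274) = 1271984/(-1950334) - 2144942/(-3211274) = 1271984*(-1/1950334) - 2144942*(-1/3211274) = -635992/975167 + 1072471/1605637 = 24666040753/1565764216379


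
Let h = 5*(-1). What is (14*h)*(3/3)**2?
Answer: -70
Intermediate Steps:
h = -5
(14*h)*(3/3)**2 = (14*(-5))*(3/3)**2 = -70*1**2 = -70*1 = -70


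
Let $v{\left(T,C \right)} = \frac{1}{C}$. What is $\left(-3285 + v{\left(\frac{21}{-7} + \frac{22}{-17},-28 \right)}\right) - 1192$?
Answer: $- \frac{125357}{28} \approx -4477.0$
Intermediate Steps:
$\left(-3285 + v{\left(\frac{21}{-7} + \frac{22}{-17},-28 \right)}\right) - 1192 = \left(-3285 + \frac{1}{-28}\right) - 1192 = \left(-3285 - \frac{1}{28}\right) - 1192 = - \frac{91981}{28} - 1192 = - \frac{125357}{28}$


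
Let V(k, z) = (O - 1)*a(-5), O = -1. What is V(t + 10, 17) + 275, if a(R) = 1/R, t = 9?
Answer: 1377/5 ≈ 275.40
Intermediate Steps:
V(k, z) = ⅖ (V(k, z) = (-1 - 1)/(-5) = -2*(-⅕) = ⅖)
V(t + 10, 17) + 275 = ⅖ + 275 = 1377/5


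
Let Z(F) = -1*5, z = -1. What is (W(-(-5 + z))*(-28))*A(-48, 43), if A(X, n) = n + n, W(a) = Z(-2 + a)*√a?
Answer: 12040*√6 ≈ 29492.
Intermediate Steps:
Z(F) = -5
W(a) = -5*√a
A(X, n) = 2*n
(W(-(-5 + z))*(-28))*A(-48, 43) = (-5*√6*(-28))*(2*43) = (-5*√6*(-28))*86 = (140*√6)*86 = 12040*√6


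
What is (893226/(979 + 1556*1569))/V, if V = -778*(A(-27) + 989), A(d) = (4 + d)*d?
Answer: -446613/1529614997470 ≈ -2.9198e-7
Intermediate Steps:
A(d) = d*(4 + d)
V = -1252580 (V = -778*(-27*(4 - 27) + 989) = -778*(-27*(-23) + 989) = -778*(621 + 989) = -778*1610 = -1252580)
(893226/(979 + 1556*1569))/V = (893226/(979 + 1556*1569))/(-1252580) = (893226/(979 + 2441364))*(-1/1252580) = (893226/2442343)*(-1/1252580) = -446613/1529614997470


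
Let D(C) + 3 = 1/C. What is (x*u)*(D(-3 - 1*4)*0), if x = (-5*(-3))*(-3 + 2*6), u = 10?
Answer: 0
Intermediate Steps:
D(C) = -3 + 1/C
x = 135 (x = 15*(-3 + 12) = 15*9 = 135)
(x*u)*(D(-3 - 1*4)*0) = (135*10)*((-3 + 1/(-3 - 1*4))*0) = 1350*((-3 + 1/(-3 - 4))*0) = 1350*((-3 + 1/(-7))*0) = 1350*((-3 - 1/7)*0) = 1350*(-22/7*0) = 1350*0 = 0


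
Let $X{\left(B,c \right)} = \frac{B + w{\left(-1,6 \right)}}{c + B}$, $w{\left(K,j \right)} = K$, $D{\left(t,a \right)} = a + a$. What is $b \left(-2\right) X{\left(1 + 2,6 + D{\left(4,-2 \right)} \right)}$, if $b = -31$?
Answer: $\frac{124}{5} \approx 24.8$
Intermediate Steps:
$D{\left(t,a \right)} = 2 a$
$X{\left(B,c \right)} = \frac{-1 + B}{B + c}$ ($X{\left(B,c \right)} = \frac{B - 1}{c + B} = \frac{-1 + B}{B + c}$)
$b \left(-2\right) X{\left(1 + 2,6 + D{\left(4,-2 \right)} \right)} = \left(-31\right) \left(-2\right) \frac{-1 + \left(1 + 2\right)}{\left(1 + 2\right) + \left(6 + 2 \left(-2\right)\right)} = 62 \frac{-1 + 3}{3 + \left(6 - 4\right)} = 62 \frac{1}{3 + 2} \cdot 2 = 62 \cdot \frac{1}{5} \cdot 2 = 62 \cdot \frac{2}{5} = \frac{124}{5}$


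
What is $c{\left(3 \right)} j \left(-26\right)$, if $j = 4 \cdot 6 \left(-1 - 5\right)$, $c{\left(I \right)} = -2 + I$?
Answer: $3744$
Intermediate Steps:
$j = -144$ ($j = 24 \left(-6\right) = -144$)
$c{\left(3 \right)} j \left(-26\right) = \left(-2 + 3\right) \left(-144\right) \left(-26\right) = 1 \left(-144\right) \left(-26\right) = \left(-144\right) \left(-26\right) = 3744$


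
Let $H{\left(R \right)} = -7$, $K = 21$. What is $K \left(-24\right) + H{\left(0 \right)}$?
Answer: $-511$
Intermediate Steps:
$K \left(-24\right) + H{\left(0 \right)} = 21 \left(-24\right) - 7 = -504 - 7 = -511$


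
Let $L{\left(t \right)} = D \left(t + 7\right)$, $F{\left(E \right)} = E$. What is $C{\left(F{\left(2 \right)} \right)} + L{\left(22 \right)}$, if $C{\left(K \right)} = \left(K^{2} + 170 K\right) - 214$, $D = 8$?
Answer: $362$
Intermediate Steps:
$C{\left(K \right)} = -214 + K^{2} + 170 K$
$L{\left(t \right)} = 56 + 8 t$ ($L{\left(t \right)} = 8 \left(t + 7\right) = 8 \left(7 + t\right) = 56 + 8 t$)
$C{\left(F{\left(2 \right)} \right)} + L{\left(22 \right)} = \left(-214 + 2^{2} + 170 \cdot 2\right) + \left(56 + 8 \cdot 22\right) = \left(-214 + 4 + 340\right) + \left(56 + 176\right) = 130 + 232 = 362$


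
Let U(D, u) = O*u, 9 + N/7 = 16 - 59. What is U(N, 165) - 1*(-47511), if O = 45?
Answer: 54936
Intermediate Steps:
N = -364 (N = -63 + 7*(16 - 59) = -63 + 7*(-43) = -63 - 301 = -364)
U(D, u) = 45*u
U(N, 165) - 1*(-47511) = 45*165 - 1*(-47511) = 7425 + 47511 = 54936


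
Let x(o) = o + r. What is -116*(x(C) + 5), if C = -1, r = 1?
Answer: -580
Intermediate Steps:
x(o) = 1 + o (x(o) = o + 1 = 1 + o)
-116*(x(C) + 5) = -116*((1 - 1) + 5) = -116*(0 + 5) = -116*5 = -580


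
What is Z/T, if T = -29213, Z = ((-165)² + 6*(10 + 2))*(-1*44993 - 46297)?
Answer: 2491943130/29213 ≈ 85303.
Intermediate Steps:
Z = -2491943130 (Z = (27225 + 6*12)*(-44993 - 46297) = (27225 + 72)*(-91290) = 27297*(-91290) = -2491943130)
Z/T = -2491943130/(-29213) = -2491943130*(-1/29213) = 2491943130/29213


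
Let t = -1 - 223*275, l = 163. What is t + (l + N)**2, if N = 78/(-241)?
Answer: -2024843381/58081 ≈ -34862.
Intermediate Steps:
N = -78/241 (N = 78*(-1/241) = -78/241 ≈ -0.32365)
t = -61326 (t = -1 - 61325 = -61326)
t + (l + N)**2 = -61326 + (163 - 78/241)**2 = -61326 + (39205/241)**2 = -61326 + 1537032025/58081 = -2024843381/58081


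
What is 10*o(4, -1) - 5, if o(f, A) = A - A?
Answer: -5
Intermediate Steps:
o(f, A) = 0
10*o(4, -1) - 5 = 10*0 - 5 = 0 - 5 = -5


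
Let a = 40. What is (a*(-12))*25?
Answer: -12000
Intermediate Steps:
(a*(-12))*25 = (40*(-12))*25 = -480*25 = -12000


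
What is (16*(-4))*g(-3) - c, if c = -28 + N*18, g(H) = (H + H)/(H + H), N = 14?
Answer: -288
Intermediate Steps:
g(H) = 1 (g(H) = (2*H)/((2*H)) = (2*H)*(1/(2*H)) = 1)
c = 224 (c = -28 + 14*18 = -28 + 252 = 224)
(16*(-4))*g(-3) - c = (16*(-4))*1 - 1*224 = -64*1 - 224 = -64 - 224 = -288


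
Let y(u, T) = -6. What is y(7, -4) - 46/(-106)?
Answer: -295/53 ≈ -5.5660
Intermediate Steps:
y(7, -4) - 46/(-106) = -6 - 46/(-106) = -6 - 46*(-1/106) = -6 + 23/53 = -295/53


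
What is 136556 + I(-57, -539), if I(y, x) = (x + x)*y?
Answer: 198002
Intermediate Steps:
I(y, x) = 2*x*y (I(y, x) = (2*x)*y = 2*x*y)
136556 + I(-57, -539) = 136556 + 2*(-539)*(-57) = 136556 + 61446 = 198002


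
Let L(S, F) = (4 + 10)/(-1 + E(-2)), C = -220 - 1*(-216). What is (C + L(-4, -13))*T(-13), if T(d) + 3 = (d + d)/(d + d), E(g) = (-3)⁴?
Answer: 153/20 ≈ 7.6500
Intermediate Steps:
E(g) = 81
C = -4 (C = -220 + 216 = -4)
L(S, F) = 7/40 (L(S, F) = (4 + 10)/(-1 + 81) = 14/80 = 14*(1/80) = 7/40)
T(d) = -2 (T(d) = -3 + (d + d)/(d + d) = -3 + (2*d)/((2*d)) = -3 + (2*d)*(1/(2*d)) = -3 + 1 = -2)
(C + L(-4, -13))*T(-13) = (-4 + 7/40)*(-2) = -153/40*(-2) = 153/20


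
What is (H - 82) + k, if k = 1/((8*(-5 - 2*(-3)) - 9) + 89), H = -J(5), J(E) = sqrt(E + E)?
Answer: -7215/88 - sqrt(10) ≈ -85.151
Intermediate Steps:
J(E) = sqrt(2)*sqrt(E) (J(E) = sqrt(2*E) = sqrt(2)*sqrt(E))
H = -sqrt(10) (H = -sqrt(2)*sqrt(5) = -sqrt(10) ≈ -3.1623)
k = 1/88 (k = 1/((8*(-5 + 6) - 9) + 89) = 1/((8*1 - 9) + 89) = 1/((8 - 9) + 89) = 1/(-1 + 89) = 1/88 ≈ 0.011364)
(H - 82) + k = (-sqrt(10) - 82) + 1/88 = (-82 - sqrt(10)) + 1/88 = -7215/88 - sqrt(10)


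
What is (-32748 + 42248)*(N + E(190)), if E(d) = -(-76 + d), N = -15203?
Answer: -145511500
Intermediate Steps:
E(d) = 76 - d
(-32748 + 42248)*(N + E(190)) = (-32748 + 42248)*(-15203 + (76 - 1*190)) = 9500*(-15203 + (76 - 190)) = 9500*(-15203 - 114) = 9500*(-15317) = -145511500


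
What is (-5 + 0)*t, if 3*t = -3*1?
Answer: 5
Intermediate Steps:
t = -1 (t = (-3*1)/3 = (⅓)*(-3) = -1)
(-5 + 0)*t = (-5 + 0)*(-1) = -5*(-1) = 5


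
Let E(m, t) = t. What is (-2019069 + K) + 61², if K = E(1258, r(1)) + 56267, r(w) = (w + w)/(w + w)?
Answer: -1959080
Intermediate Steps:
r(w) = 1 (r(w) = (2*w)/((2*w)) = (2*w)*(1/(2*w)) = 1)
K = 56268 (K = 1 + 56267 = 56268)
(-2019069 + K) + 61² = (-2019069 + 56268) + 61² = -1962801 + 3721 = -1959080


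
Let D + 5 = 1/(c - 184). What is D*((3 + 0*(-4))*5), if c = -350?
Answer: -13355/178 ≈ -75.028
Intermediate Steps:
D = -2671/534 (D = -5 + 1/(-350 - 184) = -5 + 1/(-534) = -5 - 1/534 = -2671/534 ≈ -5.0019)
D*((3 + 0*(-4))*5) = -2671*(3 + 0*(-4))*5/534 = -2671*(3 + 0)*5/534 = -2671*5/178 = -2671/534*15 = -13355/178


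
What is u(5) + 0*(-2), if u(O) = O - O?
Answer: 0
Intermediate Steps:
u(O) = 0
u(5) + 0*(-2) = 0 + 0*(-2) = 0 + 0 = 0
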